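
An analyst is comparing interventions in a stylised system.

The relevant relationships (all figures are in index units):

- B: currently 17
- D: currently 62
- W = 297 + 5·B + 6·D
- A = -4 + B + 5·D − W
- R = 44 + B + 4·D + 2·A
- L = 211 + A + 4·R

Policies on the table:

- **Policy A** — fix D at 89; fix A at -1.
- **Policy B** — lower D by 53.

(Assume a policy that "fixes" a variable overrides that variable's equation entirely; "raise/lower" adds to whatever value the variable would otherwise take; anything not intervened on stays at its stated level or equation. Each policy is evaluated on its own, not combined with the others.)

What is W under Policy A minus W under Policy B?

Policy A (D := 89, A := -1):
  B = 17
  D = 89
  W = 297 + 5·17 + 6·89 = 916
Policy B (D − 53):
  B = 17
  D = 62 − 53 = 9
  W = 297 + 5·17 + 6·9 = 436
W: 916 − 436 = 480

480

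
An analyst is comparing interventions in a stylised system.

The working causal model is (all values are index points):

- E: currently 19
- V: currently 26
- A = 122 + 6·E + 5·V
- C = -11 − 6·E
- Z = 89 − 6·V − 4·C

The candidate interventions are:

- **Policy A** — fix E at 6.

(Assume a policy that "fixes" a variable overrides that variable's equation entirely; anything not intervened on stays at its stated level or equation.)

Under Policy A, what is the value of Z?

Policy A (E := 6):
  E = 6
  V = 26
  C = -11 − 6·6 = -47
  Z = 89 − 6·26 − 4·(-47) = 121

121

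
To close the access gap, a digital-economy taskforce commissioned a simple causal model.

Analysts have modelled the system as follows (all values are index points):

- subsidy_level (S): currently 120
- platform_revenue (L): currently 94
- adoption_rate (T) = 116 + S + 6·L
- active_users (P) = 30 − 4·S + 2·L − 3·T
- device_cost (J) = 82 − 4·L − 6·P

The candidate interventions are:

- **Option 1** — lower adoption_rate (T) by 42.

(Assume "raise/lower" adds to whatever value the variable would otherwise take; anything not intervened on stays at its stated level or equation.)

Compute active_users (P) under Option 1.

Option 1 (T − 42):
  S = 120
  L = 94
  T = 116 + 120 + 6·94 (−42 from intervention) = 758
  P = 30 − 4·120 + 2·94 − 3·758 = -2536

-2536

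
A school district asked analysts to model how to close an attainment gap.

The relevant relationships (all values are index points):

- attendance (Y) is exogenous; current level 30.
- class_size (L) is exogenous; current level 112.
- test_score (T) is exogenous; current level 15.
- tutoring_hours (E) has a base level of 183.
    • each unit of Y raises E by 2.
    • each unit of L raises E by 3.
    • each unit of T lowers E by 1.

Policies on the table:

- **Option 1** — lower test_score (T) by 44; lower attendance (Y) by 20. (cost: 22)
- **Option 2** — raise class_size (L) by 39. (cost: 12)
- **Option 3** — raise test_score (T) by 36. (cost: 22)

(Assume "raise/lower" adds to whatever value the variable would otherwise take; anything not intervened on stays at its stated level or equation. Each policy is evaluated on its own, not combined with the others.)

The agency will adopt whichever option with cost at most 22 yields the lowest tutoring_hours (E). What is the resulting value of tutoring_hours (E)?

528

Option 1 (T − 44, Y − 20):
  Y = 30 − 20 = 10
  L = 112
  T = 15 − 44 = -29
  E = 183 + 2·10 + 3·112 − (-29) = 568
Option 2 (L + 39):
  Y = 30
  L = 112 + 39 = 151
  T = 15
  E = 183 + 2·30 + 3·151 − 15 = 681
Option 3 (T + 36):
  Y = 30
  L = 112
  T = 15 + 36 = 51
  E = 183 + 2·30 + 3·112 − 51 = 528
Comparing — Option 1: E=568, Option 2: E=681, Option 3: E=528. Lowest is 528 (Option 3).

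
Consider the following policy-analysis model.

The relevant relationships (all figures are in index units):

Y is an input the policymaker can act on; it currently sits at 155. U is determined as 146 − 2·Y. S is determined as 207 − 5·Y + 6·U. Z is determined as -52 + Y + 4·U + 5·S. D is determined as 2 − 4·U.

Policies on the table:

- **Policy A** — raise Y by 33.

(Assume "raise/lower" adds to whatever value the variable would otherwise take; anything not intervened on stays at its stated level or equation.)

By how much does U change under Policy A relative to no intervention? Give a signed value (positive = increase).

-66

Baseline:
  Y = 155
  U = 146 − 2·155 = -164
Policy A (Y + 33):
  Y = 155 + 33 = 188
  U = 146 − 2·188 = -230
Change in U: -230 − (-164) = -66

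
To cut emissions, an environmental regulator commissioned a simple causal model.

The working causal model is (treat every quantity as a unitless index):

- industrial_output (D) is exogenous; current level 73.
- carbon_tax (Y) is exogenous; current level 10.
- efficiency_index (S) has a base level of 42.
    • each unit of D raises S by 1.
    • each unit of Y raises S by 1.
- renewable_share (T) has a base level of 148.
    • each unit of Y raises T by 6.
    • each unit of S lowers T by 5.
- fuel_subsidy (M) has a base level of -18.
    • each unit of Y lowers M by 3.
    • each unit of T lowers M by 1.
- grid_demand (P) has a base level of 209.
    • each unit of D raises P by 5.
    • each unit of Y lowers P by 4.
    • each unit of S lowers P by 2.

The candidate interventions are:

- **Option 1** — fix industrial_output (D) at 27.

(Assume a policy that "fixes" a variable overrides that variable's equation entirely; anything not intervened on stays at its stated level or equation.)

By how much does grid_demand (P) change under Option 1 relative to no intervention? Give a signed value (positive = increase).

-138

Baseline:
  D = 73
  Y = 10
  S = 42 + 73 + 10 = 125
  P = 209 + 5·73 − 4·10 − 2·125 = 284
Option 1 (D := 27):
  D = 27
  Y = 10
  S = 42 + 27 + 10 = 79
  P = 209 + 5·27 − 4·10 − 2·79 = 146
Change in P: 146 − 284 = -138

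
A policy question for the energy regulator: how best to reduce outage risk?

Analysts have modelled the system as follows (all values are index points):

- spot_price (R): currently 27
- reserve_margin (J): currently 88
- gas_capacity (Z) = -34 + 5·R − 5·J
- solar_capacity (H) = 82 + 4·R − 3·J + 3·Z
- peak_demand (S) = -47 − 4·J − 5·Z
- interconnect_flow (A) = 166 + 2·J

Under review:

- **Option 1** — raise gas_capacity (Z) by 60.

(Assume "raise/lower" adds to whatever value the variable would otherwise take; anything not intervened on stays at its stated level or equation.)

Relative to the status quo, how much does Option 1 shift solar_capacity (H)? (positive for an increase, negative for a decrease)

180

Baseline:
  R = 27
  J = 88
  Z = -34 + 5·27 − 5·88 = -339
  H = 82 + 4·27 − 3·88 + 3·(-339) = -1091
Option 1 (Z + 60):
  R = 27
  J = 88
  Z = -34 + 5·27 − 5·88 (+60 from intervention) = -279
  H = 82 + 4·27 − 3·88 + 3·(-279) = -911
Change in H: -911 − (-1091) = 180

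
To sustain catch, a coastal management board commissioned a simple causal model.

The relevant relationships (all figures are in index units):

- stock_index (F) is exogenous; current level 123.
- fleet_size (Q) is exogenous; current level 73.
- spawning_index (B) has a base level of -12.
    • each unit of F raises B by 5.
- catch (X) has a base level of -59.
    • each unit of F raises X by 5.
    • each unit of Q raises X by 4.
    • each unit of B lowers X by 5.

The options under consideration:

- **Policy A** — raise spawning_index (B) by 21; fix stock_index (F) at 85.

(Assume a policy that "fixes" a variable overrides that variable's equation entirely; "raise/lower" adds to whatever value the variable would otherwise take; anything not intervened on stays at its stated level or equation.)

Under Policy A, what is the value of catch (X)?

-1512

Policy A (B + 21, F := 85):
  F = 85
  Q = 73
  B = -12 + 5·85 (+21 from intervention) = 434
  X = -59 + 5·85 + 4·73 − 5·434 = -1512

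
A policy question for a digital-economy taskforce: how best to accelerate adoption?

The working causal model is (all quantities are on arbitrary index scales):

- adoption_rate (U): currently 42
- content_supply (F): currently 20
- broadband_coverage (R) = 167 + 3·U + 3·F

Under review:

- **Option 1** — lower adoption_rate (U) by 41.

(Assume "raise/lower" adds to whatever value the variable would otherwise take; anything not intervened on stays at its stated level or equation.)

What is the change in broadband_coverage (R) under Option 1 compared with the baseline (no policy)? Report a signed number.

-123

Baseline:
  U = 42
  F = 20
  R = 167 + 3·42 + 3·20 = 353
Option 1 (U − 41):
  U = 42 − 41 = 1
  F = 20
  R = 167 + 3·1 + 3·20 = 230
Change in R: 230 − 353 = -123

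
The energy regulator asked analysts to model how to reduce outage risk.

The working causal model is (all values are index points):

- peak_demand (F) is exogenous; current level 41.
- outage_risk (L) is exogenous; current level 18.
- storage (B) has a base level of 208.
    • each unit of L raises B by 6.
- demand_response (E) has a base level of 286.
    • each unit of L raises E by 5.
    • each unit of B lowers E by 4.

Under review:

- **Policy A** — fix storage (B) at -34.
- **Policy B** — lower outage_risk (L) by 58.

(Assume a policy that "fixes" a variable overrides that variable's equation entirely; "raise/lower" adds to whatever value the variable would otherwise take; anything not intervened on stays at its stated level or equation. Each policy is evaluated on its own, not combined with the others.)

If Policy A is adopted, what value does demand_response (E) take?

Policy A (B := -34):
  L = 18
  B = -34
  E = 286 + 5·18 − 4·(-34) = 512

512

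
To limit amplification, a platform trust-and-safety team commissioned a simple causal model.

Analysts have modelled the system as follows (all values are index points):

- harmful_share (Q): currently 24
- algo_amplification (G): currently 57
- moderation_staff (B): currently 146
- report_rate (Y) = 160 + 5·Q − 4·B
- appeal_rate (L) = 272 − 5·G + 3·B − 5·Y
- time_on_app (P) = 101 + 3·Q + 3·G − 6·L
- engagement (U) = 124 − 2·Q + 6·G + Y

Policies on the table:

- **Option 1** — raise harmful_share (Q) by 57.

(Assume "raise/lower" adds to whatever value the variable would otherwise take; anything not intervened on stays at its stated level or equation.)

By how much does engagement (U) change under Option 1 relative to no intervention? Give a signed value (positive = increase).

171

Baseline:
  Q = 24
  G = 57
  B = 146
  Y = 160 + 5·24 − 4·146 = -304
  U = 124 − 2·24 + 6·57 + (-304) = 114
Option 1 (Q + 57):
  Q = 24 + 57 = 81
  G = 57
  B = 146
  Y = 160 + 5·81 − 4·146 = -19
  U = 124 − 2·81 + 6·57 + (-19) = 285
Change in U: 285 − 114 = 171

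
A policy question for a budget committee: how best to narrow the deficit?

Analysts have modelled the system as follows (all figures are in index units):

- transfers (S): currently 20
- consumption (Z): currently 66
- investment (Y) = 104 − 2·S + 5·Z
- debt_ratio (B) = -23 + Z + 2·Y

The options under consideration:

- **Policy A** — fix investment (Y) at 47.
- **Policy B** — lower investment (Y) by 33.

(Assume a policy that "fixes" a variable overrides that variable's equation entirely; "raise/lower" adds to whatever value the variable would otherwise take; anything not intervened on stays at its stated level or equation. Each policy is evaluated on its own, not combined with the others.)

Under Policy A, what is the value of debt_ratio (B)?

Policy A (Y := 47):
  S = 20
  Z = 66
  Y = 47
  B = -23 + 66 + 2·47 = 137

137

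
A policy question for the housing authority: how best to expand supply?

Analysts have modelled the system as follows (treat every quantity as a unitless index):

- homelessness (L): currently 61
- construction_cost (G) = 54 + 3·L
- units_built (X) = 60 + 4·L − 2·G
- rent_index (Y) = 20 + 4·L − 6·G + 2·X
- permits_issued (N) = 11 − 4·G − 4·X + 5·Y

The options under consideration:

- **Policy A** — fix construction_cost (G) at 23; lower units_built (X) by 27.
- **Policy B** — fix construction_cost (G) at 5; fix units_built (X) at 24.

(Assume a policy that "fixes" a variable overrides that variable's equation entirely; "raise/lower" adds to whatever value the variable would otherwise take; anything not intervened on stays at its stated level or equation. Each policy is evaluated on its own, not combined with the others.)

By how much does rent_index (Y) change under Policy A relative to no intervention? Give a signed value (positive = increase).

2086

Baseline:
  L = 61
  G = 54 + 3·61 = 237
  X = 60 + 4·61 − 2·237 = -170
  Y = 20 + 4·61 − 6·237 + 2·(-170) = -1498
Policy A (G := 23, X − 27):
  L = 61
  G = 23
  X = 60 + 4·61 − 2·23 (−27 from intervention) = 231
  Y = 20 + 4·61 − 6·23 + 2·231 = 588
Change in Y: 588 − (-1498) = 2086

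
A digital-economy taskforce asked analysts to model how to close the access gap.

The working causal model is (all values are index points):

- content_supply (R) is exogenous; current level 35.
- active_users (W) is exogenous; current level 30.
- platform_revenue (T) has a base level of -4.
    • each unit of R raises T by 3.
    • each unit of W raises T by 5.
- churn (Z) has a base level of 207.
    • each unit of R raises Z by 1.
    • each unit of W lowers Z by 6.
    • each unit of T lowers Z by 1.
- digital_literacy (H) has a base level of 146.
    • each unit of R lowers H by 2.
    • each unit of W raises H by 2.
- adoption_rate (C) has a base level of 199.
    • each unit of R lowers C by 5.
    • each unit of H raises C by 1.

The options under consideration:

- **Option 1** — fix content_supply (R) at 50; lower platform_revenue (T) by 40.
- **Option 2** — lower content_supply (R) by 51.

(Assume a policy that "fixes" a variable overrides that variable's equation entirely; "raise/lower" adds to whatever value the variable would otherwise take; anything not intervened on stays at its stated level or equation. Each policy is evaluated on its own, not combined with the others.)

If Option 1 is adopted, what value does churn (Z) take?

Option 1 (R := 50, T − 40):
  R = 50
  W = 30
  T = -4 + 3·50 + 5·30 (−40 from intervention) = 256
  Z = 207 + 50 − 6·30 − 256 = -179

-179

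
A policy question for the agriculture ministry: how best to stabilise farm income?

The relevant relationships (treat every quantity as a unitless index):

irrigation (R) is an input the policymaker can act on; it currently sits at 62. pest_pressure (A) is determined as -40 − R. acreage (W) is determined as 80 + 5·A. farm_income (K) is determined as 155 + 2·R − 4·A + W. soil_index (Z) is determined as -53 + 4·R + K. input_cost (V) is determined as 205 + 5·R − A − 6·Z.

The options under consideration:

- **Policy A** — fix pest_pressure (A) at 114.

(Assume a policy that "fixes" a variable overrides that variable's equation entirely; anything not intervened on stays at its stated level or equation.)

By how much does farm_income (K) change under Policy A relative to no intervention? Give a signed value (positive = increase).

Baseline:
  R = 62
  A = -40 − 62 = -102
  W = 80 + 5·(-102) = -430
  K = 155 + 2·62 − 4·(-102) + (-430) = 257
Policy A (A := 114):
  R = 62
  A = 114
  W = 80 + 5·114 = 650
  K = 155 + 2·62 − 4·114 + 650 = 473
Change in K: 473 − 257 = 216

216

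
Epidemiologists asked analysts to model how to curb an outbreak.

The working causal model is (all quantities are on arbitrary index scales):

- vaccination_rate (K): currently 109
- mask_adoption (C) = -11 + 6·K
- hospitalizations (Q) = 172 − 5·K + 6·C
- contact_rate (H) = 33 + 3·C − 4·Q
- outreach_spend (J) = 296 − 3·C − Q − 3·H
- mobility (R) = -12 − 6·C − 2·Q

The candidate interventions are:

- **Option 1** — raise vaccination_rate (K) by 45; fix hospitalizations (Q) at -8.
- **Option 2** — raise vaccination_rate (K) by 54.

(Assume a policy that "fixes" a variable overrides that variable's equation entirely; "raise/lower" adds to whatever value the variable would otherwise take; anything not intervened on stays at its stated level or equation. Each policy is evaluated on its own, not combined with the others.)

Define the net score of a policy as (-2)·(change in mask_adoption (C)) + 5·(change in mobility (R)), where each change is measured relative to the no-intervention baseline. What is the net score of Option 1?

26290

Baseline:
  K = 109
  C = -11 + 6·109 = 643
  Q = 172 − 5·109 + 6·643 = 3485
  R = -12 − 6·643 − 2·3485 = -10840
Option 1 (K + 45, Q := -8):
  K = 109 + 45 = 154
  C = -11 + 6·154 = 913
  Q = -8
  R = -12 − 6·913 − 2·(-8) = -5474
ΔC = 913 − 643 = 270; ΔR = -5474 − (-10840) = 5366
Score = (-2)·270 + 5·5366 = 26290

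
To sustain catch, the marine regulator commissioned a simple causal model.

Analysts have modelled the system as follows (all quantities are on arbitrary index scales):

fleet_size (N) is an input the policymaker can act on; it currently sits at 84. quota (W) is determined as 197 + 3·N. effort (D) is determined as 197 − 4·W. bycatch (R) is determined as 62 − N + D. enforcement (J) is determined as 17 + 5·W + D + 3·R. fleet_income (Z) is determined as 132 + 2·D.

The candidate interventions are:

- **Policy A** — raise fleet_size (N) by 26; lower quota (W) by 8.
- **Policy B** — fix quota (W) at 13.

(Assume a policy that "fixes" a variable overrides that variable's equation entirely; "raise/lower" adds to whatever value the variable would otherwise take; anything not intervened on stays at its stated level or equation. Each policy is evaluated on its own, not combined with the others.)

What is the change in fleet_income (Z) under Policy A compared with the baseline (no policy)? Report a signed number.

-560

Baseline:
  N = 84
  W = 197 + 3·84 = 449
  D = 197 − 4·449 = -1599
  Z = 132 + 2·(-1599) = -3066
Policy A (N + 26, W − 8):
  N = 84 + 26 = 110
  W = 197 + 3·110 (−8 from intervention) = 519
  D = 197 − 4·519 = -1879
  Z = 132 + 2·(-1879) = -3626
Change in Z: -3626 − (-3066) = -560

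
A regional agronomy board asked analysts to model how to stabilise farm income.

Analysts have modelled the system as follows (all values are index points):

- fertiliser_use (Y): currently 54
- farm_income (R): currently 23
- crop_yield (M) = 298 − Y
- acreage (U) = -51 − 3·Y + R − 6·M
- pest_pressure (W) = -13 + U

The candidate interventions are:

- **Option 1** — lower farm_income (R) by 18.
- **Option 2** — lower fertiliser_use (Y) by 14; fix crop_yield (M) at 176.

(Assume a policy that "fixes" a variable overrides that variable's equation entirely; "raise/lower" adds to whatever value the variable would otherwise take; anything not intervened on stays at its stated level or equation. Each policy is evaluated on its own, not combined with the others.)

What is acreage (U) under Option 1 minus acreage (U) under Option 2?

-468

Option 1 (R − 18):
  Y = 54
  R = 23 − 18 = 5
  M = 298 − 54 = 244
  U = -51 − 3·54 + 5 − 6·244 = -1672
Option 2 (Y − 14, M := 176):
  Y = 54 − 14 = 40
  R = 23
  M = 176
  U = -51 − 3·40 + 23 − 6·176 = -1204
U: -1672 − (-1204) = -468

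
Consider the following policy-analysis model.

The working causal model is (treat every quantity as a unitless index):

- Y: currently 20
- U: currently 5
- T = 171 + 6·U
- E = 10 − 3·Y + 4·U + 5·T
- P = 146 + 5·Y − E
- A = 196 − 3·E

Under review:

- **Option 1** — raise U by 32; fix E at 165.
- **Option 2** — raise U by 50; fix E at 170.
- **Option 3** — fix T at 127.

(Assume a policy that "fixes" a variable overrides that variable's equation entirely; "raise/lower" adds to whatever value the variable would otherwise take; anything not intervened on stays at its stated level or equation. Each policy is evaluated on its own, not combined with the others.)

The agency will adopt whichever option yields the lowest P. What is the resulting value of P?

-359

Option 1 (U + 32, E := 165):
  Y = 20
  U = 5 + 32 = 37
  T = 171 + 6·37 = 393
  E = 165
  P = 146 + 5·20 − 165 = 81
Option 2 (U + 50, E := 170):
  Y = 20
  U = 5 + 50 = 55
  T = 171 + 6·55 = 501
  E = 170
  P = 146 + 5·20 − 170 = 76
Option 3 (T := 127):
  Y = 20
  U = 5
  T = 127
  E = 10 − 3·20 + 4·5 + 5·127 = 605
  P = 146 + 5·20 − 605 = -359
Comparing — Option 1: P=81, Option 2: P=76, Option 3: P=-359. Lowest is -359 (Option 3).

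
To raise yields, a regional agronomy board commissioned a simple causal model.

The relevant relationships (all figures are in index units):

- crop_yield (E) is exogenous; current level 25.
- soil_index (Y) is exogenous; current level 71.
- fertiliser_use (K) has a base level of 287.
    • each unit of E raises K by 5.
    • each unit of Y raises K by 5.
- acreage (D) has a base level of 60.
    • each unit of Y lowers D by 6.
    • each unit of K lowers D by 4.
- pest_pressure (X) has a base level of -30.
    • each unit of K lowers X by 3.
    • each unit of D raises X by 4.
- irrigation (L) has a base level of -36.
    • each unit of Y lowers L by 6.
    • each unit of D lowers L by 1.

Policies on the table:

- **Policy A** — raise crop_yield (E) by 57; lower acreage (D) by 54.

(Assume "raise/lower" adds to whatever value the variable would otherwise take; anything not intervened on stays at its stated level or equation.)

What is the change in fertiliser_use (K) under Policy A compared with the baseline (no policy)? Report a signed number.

285

Baseline:
  E = 25
  Y = 71
  K = 287 + 5·25 + 5·71 = 767
Policy A (E + 57, D − 54):
  E = 25 + 57 = 82
  Y = 71
  K = 287 + 5·82 + 5·71 = 1052
Change in K: 1052 − 767 = 285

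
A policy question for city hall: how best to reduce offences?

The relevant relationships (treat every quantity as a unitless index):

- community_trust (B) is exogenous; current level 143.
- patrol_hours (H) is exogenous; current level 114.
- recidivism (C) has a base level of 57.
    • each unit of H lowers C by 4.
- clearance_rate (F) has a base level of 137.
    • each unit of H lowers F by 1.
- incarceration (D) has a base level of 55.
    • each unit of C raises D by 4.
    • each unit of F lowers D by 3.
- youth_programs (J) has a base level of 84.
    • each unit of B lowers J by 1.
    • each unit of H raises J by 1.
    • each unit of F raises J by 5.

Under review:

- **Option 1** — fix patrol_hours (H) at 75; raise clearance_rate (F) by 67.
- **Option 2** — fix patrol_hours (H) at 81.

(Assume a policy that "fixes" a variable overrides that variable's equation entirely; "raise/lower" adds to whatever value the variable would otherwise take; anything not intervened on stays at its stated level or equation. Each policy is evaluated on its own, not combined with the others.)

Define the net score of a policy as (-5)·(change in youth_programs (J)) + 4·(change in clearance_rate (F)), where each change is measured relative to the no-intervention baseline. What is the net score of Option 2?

Baseline:
  B = 143
  H = 114
  F = 137 − 114 = 23
  J = 84 − 143 + 114 + 5·23 = 170
Option 2 (H := 81):
  B = 143
  H = 81
  F = 137 − 81 = 56
  J = 84 − 143 + 81 + 5·56 = 302
ΔJ = 302 − 170 = 132; ΔF = 56 − 23 = 33
Score = (-5)·132 + 4·33 = -528

-528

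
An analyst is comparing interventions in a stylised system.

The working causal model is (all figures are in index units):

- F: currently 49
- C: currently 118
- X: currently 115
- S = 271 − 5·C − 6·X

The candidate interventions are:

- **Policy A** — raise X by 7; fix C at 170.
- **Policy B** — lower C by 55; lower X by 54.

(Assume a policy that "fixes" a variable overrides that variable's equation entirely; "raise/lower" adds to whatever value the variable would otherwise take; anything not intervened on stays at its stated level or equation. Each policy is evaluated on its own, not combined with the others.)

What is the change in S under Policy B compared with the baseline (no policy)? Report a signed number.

Baseline:
  C = 118
  X = 115
  S = 271 − 5·118 − 6·115 = -1009
Policy B (C − 55, X − 54):
  C = 118 − 55 = 63
  X = 115 − 54 = 61
  S = 271 − 5·63 − 6·61 = -410
Change in S: -410 − (-1009) = 599

599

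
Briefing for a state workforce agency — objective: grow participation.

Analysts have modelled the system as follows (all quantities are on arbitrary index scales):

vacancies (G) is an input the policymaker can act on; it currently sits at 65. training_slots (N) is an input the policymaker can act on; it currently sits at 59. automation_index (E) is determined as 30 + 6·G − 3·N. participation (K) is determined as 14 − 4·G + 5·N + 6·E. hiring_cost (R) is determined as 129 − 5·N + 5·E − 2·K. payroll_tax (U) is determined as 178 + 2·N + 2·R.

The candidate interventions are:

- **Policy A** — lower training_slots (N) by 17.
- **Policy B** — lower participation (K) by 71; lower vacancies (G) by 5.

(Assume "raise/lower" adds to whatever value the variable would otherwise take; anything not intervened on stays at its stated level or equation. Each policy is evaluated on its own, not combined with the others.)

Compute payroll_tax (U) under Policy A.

Policy A (N − 17):
  G = 65
  N = 59 − 17 = 42
  E = 30 + 6·65 − 3·42 = 294
  K = 14 − 4·65 + 5·42 + 6·294 = 1728
  R = 129 − 5·42 + 5·294 − 2·1728 = -2067
  U = 178 + 2·42 + 2·(-2067) = -3872

-3872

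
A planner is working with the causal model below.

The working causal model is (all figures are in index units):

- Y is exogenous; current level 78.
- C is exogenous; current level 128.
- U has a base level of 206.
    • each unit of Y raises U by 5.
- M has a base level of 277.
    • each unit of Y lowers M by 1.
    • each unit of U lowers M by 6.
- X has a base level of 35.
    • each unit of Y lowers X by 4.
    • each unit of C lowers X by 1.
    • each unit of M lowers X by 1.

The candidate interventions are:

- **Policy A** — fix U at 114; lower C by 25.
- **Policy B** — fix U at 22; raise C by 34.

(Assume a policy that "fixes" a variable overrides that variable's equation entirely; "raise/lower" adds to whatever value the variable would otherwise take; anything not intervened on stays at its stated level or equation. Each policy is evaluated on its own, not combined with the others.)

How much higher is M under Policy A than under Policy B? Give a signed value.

Policy A (U := 114, C − 25):
  Y = 78
  U = 114
  M = 277 − 78 − 6·114 = -485
Policy B (U := 22, C + 34):
  Y = 78
  U = 22
  M = 277 − 78 − 6·22 = 67
M: -485 − 67 = -552

-552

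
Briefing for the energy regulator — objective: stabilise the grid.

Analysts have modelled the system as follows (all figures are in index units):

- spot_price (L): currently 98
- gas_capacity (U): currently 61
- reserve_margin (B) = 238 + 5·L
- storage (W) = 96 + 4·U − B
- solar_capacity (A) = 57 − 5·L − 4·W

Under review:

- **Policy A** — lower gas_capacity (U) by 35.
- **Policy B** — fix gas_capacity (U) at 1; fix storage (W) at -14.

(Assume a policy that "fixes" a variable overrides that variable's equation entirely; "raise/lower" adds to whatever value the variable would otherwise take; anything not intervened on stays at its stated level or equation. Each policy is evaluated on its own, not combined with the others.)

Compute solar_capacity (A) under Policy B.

-377

Policy B (U := 1, W := -14):
  L = 98
  U = 1
  B = 238 + 5·98 = 728
  W = -14
  A = 57 − 5·98 − 4·(-14) = -377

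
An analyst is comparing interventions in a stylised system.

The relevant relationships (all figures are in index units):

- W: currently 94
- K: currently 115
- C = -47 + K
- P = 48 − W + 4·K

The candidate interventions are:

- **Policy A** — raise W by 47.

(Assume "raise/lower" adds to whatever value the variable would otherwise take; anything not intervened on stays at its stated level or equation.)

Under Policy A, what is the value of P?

Policy A (W + 47):
  W = 94 + 47 = 141
  K = 115
  P = 48 − 141 + 4·115 = 367

367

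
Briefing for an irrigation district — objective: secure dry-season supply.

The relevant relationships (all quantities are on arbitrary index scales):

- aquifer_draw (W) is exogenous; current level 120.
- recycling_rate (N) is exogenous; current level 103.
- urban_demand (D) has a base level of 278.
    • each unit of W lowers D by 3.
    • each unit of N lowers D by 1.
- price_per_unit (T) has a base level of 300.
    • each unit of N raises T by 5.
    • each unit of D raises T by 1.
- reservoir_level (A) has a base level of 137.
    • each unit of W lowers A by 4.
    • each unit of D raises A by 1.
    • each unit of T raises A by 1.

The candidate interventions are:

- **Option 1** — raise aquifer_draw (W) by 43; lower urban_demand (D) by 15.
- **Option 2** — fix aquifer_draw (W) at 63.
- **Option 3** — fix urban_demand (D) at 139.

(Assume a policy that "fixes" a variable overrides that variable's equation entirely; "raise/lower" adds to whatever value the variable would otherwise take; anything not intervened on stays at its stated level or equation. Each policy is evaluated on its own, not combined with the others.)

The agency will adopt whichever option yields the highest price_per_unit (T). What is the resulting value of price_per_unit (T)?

Option 1 (W + 43, D − 15):
  W = 120 + 43 = 163
  N = 103
  D = 278 − 3·163 − 103 (−15 from intervention) = -329
  T = 300 + 5·103 + (-329) = 486
Option 2 (W := 63):
  W = 63
  N = 103
  D = 278 − 3·63 − 103 = -14
  T = 300 + 5·103 + (-14) = 801
Option 3 (D := 139):
  W = 120
  N = 103
  D = 139
  T = 300 + 5·103 + 139 = 954
Comparing — Option 1: T=486, Option 2: T=801, Option 3: T=954. Highest is 954 (Option 3).

954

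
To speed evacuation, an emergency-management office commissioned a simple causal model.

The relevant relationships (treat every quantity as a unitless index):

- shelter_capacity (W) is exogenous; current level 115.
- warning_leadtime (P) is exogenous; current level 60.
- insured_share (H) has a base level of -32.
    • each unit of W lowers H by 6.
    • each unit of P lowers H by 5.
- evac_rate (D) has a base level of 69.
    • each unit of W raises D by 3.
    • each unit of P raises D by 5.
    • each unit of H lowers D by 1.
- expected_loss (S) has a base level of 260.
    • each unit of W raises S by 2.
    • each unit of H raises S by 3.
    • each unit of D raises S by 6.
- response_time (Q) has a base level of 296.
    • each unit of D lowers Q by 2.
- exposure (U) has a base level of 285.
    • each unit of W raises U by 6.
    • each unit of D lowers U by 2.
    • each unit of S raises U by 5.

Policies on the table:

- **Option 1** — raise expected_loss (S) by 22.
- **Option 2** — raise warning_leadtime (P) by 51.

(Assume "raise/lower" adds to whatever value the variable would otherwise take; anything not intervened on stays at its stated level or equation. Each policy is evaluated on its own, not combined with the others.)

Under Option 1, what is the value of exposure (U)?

36813

Option 1 (S + 22):
  W = 115
  P = 60
  H = -32 − 6·115 − 5·60 = -1022
  D = 69 + 3·115 + 5·60 − (-1022) = 1736
  S = 260 + 2·115 + 3·(-1022) + 6·1736 (+22 from intervention) = 7862
  U = 285 + 6·115 − 2·1736 + 5·7862 = 36813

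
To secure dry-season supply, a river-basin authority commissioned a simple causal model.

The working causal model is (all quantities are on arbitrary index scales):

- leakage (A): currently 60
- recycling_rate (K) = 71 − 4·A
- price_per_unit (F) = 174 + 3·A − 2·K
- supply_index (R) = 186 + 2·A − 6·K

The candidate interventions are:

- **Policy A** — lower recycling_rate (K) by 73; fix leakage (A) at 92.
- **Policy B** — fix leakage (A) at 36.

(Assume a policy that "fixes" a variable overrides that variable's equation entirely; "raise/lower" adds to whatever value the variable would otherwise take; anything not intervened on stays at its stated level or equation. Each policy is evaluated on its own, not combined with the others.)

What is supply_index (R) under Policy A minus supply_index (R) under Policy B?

1894

Policy A (K − 73, A := 92):
  A = 92
  K = 71 − 4·92 (−73 from intervention) = -370
  R = 186 + 2·92 − 6·(-370) = 2590
Policy B (A := 36):
  A = 36
  K = 71 − 4·36 = -73
  R = 186 + 2·36 − 6·(-73) = 696
R: 2590 − 696 = 1894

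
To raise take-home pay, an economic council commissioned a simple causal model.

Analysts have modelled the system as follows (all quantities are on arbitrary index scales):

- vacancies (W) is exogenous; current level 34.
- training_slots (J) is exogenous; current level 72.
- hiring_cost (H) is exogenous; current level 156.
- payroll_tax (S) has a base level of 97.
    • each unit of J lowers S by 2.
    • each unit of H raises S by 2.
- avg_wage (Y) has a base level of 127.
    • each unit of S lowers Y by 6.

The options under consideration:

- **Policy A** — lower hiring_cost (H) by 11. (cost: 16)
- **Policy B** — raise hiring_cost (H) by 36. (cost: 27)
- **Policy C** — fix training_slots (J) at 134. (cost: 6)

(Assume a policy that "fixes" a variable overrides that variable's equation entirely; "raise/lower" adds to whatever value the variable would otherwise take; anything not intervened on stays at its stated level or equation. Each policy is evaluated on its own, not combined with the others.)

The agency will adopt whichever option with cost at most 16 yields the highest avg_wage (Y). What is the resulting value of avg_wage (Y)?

-719

Policy A (H − 11):
  J = 72
  H = 156 − 11 = 145
  S = 97 − 2·72 + 2·145 = 243
  Y = 127 − 6·243 = -1331
Policy C (J := 134):
  J = 134
  H = 156
  S = 97 − 2·134 + 2·156 = 141
  Y = 127 − 6·141 = -719
Comparing — Policy A: Y=-1331, Policy C: Y=-719. Highest is -719 (Policy C).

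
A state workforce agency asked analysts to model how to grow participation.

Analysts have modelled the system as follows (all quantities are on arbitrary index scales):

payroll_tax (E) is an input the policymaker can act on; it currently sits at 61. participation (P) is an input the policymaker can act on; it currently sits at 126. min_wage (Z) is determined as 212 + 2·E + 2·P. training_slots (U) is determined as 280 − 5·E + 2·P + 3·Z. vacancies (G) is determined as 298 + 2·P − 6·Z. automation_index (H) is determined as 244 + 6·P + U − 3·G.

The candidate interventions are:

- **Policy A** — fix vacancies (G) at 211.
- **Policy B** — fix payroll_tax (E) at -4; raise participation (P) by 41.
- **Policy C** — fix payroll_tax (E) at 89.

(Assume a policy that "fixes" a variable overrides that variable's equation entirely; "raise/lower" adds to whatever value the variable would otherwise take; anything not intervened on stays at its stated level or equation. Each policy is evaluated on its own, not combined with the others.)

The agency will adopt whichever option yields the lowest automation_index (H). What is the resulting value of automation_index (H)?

Policy A (G := 211):
  E = 61
  P = 126
  Z = 212 + 2·61 + 2·126 = 586
  U = 280 − 5·61 + 2·126 + 3·586 = 1985
  G = 211
  H = 244 + 6·126 + 1985 − 3·211 = 2352
Policy B (E := -4, P + 41):
  E = -4
  P = 126 + 41 = 167
  Z = 212 + 2·(-4) + 2·167 = 538
  U = 280 − 5·(-4) + 2·167 + 3·538 = 2248
  G = 298 + 2·167 − 6·538 = -2596
  H = 244 + 6·167 + 2248 − 3·(-2596) = 11282
Policy C (E := 89):
  E = 89
  P = 126
  Z = 212 + 2·89 + 2·126 = 642
  U = 280 − 5·89 + 2·126 + 3·642 = 2013
  G = 298 + 2·126 − 6·642 = -3302
  H = 244 + 6·126 + 2013 − 3·(-3302) = 12919
Comparing — Policy A: H=2352, Policy B: H=11282, Policy C: H=12919. Lowest is 2352 (Policy A).

2352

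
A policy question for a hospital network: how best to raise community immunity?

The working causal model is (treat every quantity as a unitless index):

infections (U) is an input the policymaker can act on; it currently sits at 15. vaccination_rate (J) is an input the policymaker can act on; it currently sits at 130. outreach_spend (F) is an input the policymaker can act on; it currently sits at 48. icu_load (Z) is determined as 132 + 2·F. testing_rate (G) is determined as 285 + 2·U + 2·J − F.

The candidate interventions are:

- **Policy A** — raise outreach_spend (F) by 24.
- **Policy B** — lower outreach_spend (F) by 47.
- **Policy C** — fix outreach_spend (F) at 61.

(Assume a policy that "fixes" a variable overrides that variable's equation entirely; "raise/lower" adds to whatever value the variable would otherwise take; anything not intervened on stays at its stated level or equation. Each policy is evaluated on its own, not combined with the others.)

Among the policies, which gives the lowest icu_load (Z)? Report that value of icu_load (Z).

134

Policy A (F + 24):
  F = 48 + 24 = 72
  Z = 132 + 2·72 = 276
Policy B (F − 47):
  F = 48 − 47 = 1
  Z = 132 + 2·1 = 134
Policy C (F := 61):
  F = 61
  Z = 132 + 2·61 = 254
Comparing — Policy A: Z=276, Policy B: Z=134, Policy C: Z=254. Lowest is 134 (Policy B).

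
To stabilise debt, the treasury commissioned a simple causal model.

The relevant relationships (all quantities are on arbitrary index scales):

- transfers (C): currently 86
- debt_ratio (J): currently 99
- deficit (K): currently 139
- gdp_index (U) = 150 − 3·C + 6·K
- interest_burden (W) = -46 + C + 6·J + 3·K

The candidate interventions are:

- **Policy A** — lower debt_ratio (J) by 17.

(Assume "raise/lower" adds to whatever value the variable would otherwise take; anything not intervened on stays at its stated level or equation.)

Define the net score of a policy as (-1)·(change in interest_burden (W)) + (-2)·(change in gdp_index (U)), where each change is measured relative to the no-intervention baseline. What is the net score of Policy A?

Baseline:
  C = 86
  J = 99
  K = 139
  U = 150 − 3·86 + 6·139 = 726
  W = -46 + 86 + 6·99 + 3·139 = 1051
Policy A (J − 17):
  C = 86
  J = 99 − 17 = 82
  K = 139
  U = 150 − 3·86 + 6·139 = 726
  W = -46 + 86 + 6·82 + 3·139 = 949
ΔW = 949 − 1051 = -102; ΔU = 726 − 726 = 0
Score = (-1)·(-102) + (-2)·0 = 102

102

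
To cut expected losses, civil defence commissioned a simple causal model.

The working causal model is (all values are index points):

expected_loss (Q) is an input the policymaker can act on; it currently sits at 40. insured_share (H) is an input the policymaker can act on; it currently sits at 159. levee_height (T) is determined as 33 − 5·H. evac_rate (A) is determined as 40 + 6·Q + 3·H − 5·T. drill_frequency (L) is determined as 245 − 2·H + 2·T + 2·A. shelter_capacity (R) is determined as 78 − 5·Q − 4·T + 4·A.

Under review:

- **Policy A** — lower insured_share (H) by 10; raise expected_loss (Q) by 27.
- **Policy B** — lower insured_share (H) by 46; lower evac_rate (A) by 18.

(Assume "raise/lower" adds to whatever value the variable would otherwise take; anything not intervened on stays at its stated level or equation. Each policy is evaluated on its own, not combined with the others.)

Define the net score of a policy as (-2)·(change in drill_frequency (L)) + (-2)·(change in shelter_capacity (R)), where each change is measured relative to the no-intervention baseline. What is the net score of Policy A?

Baseline:
  Q = 40
  H = 159
  T = 33 − 5·159 = -762
  A = 40 + 6·40 + 3·159 − 5·(-762) = 4567
  L = 245 − 2·159 + 2·(-762) + 2·4567 = 7537
  R = 78 − 5·40 − 4·(-762) + 4·4567 = 21194
Policy A (H − 10, Q + 27):
  Q = 40 + 27 = 67
  H = 159 − 10 = 149
  T = 33 − 5·149 = -712
  A = 40 + 6·67 + 3·149 − 5·(-712) = 4449
  L = 245 − 2·149 + 2·(-712) + 2·4449 = 7421
  R = 78 − 5·67 − 4·(-712) + 4·4449 = 20387
ΔL = 7421 − 7537 = -116; ΔR = 20387 − 21194 = -807
Score = (-2)·(-116) + (-2)·(-807) = 1846

1846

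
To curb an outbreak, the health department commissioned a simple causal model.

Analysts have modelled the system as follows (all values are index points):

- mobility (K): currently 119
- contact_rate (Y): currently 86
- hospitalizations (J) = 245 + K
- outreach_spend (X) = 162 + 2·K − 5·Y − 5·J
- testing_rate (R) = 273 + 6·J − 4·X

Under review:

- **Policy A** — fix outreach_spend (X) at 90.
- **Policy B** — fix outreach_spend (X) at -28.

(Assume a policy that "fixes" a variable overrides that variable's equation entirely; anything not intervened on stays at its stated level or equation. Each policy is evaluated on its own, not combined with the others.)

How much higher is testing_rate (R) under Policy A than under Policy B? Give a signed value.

Policy A (X := 90):
  K = 119
  Y = 86
  J = 245 + 119 = 364
  X = 90
  R = 273 + 6·364 − 4·90 = 2097
Policy B (X := -28):
  K = 119
  Y = 86
  J = 245 + 119 = 364
  X = -28
  R = 273 + 6·364 − 4·(-28) = 2569
R: 2097 − 2569 = -472

-472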